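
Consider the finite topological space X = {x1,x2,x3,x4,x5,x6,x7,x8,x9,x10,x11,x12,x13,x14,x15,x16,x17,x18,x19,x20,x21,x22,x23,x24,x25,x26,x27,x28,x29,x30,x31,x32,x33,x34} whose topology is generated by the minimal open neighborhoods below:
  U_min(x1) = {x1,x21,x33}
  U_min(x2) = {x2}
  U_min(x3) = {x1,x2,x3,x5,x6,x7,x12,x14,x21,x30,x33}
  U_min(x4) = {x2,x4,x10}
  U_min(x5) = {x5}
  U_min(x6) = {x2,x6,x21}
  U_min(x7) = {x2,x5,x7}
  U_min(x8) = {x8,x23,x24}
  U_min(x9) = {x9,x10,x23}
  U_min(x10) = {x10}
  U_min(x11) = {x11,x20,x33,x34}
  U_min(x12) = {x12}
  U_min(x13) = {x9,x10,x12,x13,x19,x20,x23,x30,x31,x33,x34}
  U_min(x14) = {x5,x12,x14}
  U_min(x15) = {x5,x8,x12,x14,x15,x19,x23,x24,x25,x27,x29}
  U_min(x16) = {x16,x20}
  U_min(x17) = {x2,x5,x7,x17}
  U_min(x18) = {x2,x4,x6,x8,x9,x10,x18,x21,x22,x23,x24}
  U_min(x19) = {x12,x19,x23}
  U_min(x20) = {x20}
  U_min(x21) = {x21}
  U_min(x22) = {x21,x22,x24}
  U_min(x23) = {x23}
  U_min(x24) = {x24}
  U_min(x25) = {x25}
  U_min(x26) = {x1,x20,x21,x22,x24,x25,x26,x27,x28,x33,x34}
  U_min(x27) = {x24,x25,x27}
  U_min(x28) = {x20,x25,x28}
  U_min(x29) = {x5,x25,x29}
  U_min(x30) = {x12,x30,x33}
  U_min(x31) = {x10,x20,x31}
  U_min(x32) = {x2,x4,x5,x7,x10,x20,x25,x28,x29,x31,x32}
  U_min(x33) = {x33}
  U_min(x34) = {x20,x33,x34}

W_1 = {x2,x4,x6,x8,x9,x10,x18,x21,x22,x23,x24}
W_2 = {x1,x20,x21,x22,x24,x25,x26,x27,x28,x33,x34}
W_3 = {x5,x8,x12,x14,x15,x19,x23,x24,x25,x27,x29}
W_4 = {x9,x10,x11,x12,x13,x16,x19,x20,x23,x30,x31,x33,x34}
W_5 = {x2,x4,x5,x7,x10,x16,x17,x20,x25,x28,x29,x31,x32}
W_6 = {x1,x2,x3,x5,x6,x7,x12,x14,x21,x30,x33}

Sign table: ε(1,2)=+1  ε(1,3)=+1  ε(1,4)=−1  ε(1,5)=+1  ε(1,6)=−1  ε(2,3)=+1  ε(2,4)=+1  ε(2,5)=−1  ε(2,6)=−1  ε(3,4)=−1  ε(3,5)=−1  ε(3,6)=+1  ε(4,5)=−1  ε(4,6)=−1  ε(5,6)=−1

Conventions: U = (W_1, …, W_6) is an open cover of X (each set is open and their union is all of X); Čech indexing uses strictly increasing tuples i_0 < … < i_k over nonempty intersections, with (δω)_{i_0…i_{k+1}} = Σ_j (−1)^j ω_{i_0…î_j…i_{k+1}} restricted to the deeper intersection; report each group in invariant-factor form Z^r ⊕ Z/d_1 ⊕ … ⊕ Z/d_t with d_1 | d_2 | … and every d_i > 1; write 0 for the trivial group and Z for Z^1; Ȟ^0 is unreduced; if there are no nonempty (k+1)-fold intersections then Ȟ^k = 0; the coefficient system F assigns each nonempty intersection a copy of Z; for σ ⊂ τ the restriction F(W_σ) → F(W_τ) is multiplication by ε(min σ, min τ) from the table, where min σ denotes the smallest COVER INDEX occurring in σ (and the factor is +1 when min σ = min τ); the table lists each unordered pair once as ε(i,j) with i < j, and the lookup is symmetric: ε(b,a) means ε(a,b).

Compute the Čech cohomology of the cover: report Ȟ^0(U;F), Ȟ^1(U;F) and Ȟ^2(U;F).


Ȟ^0 = 0,  Ȟ^1 = Z/2,  Ȟ^2 = Z

intersection data:
  W12={x21,x22,x24} W13={x8,x23,x24} W14={x9,x10,x23} W15={x2,x4,x10} W16={x2,x6,x21} W23={x24,x25,x27} W24={x20,x33,x34} W25={x20,x25,x28} W26={x1,x21,x33} W34={x12,x19,x23} W35={x5,x25,x29} W36={x5,x12,x14} W45={x10,x16,x20,x31} W46={x12,x30,x33} W56={x2,x5,x7}
  W123={x24} W126={x21} W134={x23} W145={x10} W156={x2} W235={x25} W245={x20} W246={x33} W346={x12} W356={x5}
C dims 6,15,10; δ0: rk 6, SNF 1^5·2; δ1: rk 9, SNF 1^9
Ȟ^0 = (6 − 6) − 0 = 0, so Ȟ^0 ≅ 0
Ȟ^1 = (15 − 9) − 6 = 0 plus torsion [2], so Ȟ^1 ≅ Z/2
Ȟ^2 = (10 − 0) − 9 = 1, so Ȟ^2 ≅ Z


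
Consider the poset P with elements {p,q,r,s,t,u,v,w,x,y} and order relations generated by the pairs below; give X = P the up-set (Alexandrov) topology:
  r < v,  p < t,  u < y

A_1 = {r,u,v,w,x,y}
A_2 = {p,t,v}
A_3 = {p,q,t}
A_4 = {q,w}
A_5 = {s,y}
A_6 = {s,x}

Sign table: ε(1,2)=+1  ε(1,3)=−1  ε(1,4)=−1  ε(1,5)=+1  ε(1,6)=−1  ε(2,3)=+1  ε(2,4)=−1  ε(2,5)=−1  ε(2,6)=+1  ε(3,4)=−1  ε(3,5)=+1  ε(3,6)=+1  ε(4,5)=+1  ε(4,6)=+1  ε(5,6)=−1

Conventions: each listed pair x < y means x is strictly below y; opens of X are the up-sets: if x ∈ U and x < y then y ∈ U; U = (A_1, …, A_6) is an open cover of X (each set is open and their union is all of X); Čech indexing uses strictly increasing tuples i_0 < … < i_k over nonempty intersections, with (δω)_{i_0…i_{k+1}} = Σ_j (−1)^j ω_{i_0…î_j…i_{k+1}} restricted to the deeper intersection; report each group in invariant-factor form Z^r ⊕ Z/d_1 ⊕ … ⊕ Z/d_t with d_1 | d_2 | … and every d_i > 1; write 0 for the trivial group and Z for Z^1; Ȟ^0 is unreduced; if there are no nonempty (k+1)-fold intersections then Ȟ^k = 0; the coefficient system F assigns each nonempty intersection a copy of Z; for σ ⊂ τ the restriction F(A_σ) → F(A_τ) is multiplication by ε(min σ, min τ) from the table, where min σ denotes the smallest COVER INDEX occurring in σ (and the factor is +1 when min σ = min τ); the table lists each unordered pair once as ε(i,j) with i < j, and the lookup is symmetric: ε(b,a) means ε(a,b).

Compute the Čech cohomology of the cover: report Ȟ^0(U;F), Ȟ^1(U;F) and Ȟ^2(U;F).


nonempty overlaps:
  A12={v} A14={w} A15={y} A16={x} A23={p,t} A34={q} A56={s}
C dims 6,7; δ0: rk 5, SNF 1^5
degree 0: 6−5−0 = 1 → Ȟ^0 ≅ Z
degree 1: 7−0−5 = 2 → Ȟ^1 ≅ Z^2
degree 2: 0−0−0 = 0 → Ȟ^2 ≅ 0

Ȟ^0 = Z,  Ȟ^1 = Z^2,  Ȟ^2 = 0


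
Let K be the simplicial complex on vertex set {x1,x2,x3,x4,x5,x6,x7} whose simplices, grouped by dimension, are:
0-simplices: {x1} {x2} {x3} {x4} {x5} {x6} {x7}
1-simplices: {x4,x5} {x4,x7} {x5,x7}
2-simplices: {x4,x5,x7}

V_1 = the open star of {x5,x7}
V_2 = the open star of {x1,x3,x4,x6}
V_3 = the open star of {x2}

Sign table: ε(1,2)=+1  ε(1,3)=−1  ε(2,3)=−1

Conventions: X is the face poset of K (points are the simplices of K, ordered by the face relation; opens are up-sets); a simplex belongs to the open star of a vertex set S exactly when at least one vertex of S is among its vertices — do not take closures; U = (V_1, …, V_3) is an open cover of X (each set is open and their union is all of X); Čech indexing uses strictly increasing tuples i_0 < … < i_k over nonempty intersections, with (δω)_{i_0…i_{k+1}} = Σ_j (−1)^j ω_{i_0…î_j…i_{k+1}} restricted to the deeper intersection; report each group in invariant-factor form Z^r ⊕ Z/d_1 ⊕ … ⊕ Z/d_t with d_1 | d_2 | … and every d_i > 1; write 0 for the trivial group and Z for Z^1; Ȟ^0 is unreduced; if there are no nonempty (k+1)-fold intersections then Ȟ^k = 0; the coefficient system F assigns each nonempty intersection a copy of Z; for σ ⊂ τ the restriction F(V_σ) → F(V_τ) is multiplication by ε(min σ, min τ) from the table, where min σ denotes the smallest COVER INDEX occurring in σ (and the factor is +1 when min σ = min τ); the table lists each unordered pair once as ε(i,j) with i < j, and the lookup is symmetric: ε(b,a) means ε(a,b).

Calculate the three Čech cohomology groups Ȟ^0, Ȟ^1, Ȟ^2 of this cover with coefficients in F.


Ȟ^0 ≅ Z^2, Ȟ^1 ≅ 0, Ȟ^2 ≅ 0

cover nerve:
  V1={{x5},{x7},{x4,x5},{x4,x7},{x5,x7},{x4,x5,x7}} V2={{x1},{x3},{x4},{x6},{x4,x5},{x4,x7},{x4,x5,x7}} V3={{x2}}
  V12={{x4,x5},{x4,x7},{x4,x5,x7}}
C dims 3,1; δ0: rk 1, SNF 1^1
Ȟ^0: (3−1)−0=2 ⇒ Z^2
Ȟ^1: (1−0)−1=0 ⇒ 0
Ȟ^2: (0−0)−0=0 ⇒ 0


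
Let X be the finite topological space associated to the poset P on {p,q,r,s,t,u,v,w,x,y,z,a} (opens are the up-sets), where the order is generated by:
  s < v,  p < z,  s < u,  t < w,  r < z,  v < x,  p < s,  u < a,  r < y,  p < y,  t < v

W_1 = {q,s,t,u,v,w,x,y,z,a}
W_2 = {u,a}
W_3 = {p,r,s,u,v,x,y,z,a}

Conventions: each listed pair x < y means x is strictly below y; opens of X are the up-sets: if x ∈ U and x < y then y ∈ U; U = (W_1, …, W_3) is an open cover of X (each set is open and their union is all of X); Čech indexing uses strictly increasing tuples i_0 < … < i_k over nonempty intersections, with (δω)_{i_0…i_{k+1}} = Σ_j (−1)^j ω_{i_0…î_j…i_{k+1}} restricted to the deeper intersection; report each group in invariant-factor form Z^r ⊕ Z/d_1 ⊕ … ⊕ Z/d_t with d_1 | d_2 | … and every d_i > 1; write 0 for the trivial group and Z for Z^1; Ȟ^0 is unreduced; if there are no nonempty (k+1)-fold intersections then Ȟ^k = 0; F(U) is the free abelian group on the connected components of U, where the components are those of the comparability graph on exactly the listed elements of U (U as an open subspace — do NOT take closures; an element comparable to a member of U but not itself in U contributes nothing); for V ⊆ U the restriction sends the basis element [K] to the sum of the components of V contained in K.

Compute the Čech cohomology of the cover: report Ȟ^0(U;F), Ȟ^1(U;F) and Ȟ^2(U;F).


Ȟ^0(U;F) ≅ Z^2,  Ȟ^1(U;F) ≅ 0,  Ȟ^2(U;F) ≅ 0

intersection data:
  W12={u,a} W13={s,u,v,x,y,z,a} W23={u,a}
  W123={u,a}
components per intersection:
  W1: {q} {s,t,u,v,w,x,a} {y} {z}
  W2: {u,a}
  W3: {p,r,s,u,v,x,y,z,a}
  W12: {u,a}
  W13: {s,u,v,x,a} {y} {z}
  W23: {u,a}
  W123: {u,a}
C dims 6,5,1; δ0: rk 4, SNF 1^4; δ1: rk 1, SNF 1^1
Ȟ^0 = (6 − 4) − 0 = 2, so Ȟ^0 ≅ Z^2
Ȟ^1 = (5 − 1) − 4 = 0, so Ȟ^1 ≅ 0
Ȟ^2 = (1 − 0) − 1 = 0, so Ȟ^2 ≅ 0


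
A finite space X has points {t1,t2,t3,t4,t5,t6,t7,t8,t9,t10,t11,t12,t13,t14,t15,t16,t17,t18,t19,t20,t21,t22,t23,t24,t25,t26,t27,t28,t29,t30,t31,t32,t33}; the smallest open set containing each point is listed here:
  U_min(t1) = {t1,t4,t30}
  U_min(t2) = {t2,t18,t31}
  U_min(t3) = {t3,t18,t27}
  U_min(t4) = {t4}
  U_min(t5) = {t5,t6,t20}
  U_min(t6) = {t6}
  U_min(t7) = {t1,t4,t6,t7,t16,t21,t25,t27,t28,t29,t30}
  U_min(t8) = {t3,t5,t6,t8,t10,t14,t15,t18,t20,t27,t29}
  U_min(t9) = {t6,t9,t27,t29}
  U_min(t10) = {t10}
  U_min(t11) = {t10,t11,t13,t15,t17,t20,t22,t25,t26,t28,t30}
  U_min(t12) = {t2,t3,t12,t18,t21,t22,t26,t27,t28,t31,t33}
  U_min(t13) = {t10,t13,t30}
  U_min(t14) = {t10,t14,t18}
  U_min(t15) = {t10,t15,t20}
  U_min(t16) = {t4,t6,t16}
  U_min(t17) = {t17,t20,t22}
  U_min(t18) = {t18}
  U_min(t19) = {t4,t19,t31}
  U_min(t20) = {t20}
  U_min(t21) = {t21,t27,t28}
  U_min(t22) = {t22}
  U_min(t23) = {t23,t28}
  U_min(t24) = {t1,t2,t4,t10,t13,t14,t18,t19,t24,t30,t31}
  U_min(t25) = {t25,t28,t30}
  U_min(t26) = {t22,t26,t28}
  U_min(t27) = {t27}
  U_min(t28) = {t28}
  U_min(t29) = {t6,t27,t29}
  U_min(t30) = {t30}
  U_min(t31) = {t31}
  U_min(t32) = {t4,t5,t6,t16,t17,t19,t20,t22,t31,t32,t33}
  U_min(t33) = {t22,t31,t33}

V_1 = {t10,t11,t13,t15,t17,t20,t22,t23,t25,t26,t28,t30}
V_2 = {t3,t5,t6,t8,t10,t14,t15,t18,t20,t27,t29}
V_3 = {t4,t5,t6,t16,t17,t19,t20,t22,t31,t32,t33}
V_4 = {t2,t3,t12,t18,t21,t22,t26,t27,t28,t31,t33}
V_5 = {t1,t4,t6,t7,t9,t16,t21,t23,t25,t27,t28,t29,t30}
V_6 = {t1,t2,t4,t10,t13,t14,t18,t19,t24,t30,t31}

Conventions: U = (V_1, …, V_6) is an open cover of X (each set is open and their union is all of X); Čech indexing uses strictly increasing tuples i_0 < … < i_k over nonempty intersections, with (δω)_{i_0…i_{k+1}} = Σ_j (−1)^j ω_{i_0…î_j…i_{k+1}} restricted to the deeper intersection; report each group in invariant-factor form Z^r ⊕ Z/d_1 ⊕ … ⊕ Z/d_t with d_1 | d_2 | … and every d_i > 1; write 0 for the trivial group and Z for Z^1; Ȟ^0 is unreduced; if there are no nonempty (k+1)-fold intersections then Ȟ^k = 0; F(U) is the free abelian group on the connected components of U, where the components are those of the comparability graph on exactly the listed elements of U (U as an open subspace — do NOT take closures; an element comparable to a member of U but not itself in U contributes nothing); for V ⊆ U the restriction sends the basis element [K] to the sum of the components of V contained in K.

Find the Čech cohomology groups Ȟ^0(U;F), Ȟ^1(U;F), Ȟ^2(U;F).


Ȟ^0(U;F) ≅ Z; Ȟ^1(U;F) ≅ 0; Ȟ^2(U;F) ≅ Z/2

nerve of the cover:
  V12={t10,t15,t20} V13={t17,t20,t22} V14={t22,t26,t28} V15={t23,t25,t28,t30} V16={t10,t13,t30} V23={t5,t6,t20} V24={t3,t18,t27} V25={t6,t27,t29} V26={t10,t14,t18} V34={t22,t31,t33} V35={t4,t6,t16} V36={t4,t19,t31} V45={t21,t27,t28} V46={t2,t18,t31} V56={t1,t4,t30}
  V123={t20} V126={t10} V134={t22} V145={t28} V156={t30} V235={t6} V245={t27} V246={t18} V346={t31} V356={t4}
components per intersection:
  V1: {t10,t11,t13,t15,t17,t20,t22,t23,t25,t26,t28,t30}
  V2: {t3,t5,t6,t8,t10,t14,t15,t18,t20,t27,t29}
  V3: {t4,t5,t6,t16,t17,t19,t20,t22,t31,t32,t33}
  V4: {t2,t3,t12,t18,t21,t22,t26,t27,t28,t31,t33}
  V5: {t1,t4,t6,t7,t9,t16,t21,t23,t25,t27,t28,t29,t30}
  V6: {t1,t2,t4,t10,t13,t14,t18,t19,t24,t30,t31}
  V12: {t10,t15,t20}
  V13: {t17,t20,t22}
  V14: {t22,t26,t28}
  V15: {t23,t25,t28,t30}
  V16: {t10,t13,t30}
  V23: {t5,t6,t20}
  V24: {t3,t18,t27}
  V25: {t6,t27,t29}
  V26: {t10,t14,t18}
  V34: {t22,t31,t33}
  V35: {t4,t6,t16}
  V36: {t4,t19,t31}
  V45: {t21,t27,t28}
  V46: {t2,t18,t31}
  V56: {t1,t4,t30}
  V123: {t20}
  V126: {t10}
  V134: {t22}
  V145: {t28}
  V156: {t30}
  V235: {t6}
  V245: {t27}
  V246: {t18}
  V346: {t31}
  V356: {t4}
C dims 6,15,10; δ0: rk 5, SNF 1^5; δ1: rk 10, SNF 1^9·2
Ȟ^0 = (6 − 5) − 0 = 1, so Ȟ^0 ≅ Z
Ȟ^1 = (15 − 10) − 5 = 0, so Ȟ^1 ≅ 0
Ȟ^2 = (10 − 0) − 10 = 0 plus torsion [2], so Ȟ^2 ≅ Z/2


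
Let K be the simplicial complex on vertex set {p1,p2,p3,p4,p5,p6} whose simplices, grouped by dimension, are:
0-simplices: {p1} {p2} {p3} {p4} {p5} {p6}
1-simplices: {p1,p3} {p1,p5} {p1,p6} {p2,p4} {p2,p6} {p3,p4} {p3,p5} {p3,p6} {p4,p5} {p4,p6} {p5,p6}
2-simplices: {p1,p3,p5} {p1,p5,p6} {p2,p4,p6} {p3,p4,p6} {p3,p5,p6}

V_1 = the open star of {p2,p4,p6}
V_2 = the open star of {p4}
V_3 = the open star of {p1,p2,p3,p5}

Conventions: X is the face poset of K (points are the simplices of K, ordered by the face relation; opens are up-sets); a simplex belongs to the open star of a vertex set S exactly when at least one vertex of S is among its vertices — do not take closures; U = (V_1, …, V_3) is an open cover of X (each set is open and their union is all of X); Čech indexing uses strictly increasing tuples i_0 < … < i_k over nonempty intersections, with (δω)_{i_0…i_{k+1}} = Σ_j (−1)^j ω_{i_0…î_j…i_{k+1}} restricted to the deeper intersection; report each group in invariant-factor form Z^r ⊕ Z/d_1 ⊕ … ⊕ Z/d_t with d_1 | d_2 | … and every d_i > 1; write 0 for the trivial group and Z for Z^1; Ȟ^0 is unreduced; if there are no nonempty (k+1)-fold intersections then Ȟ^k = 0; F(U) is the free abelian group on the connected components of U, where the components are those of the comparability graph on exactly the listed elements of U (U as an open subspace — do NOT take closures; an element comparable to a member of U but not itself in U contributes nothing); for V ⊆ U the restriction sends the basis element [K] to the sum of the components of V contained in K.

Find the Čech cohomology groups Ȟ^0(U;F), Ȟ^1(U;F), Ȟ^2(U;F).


nerve of the cover:
  V1={{p2},{p4},{p6},{p1,p6},{p2,p4},{p2,p6},{p3,p4},{p3,p6},{p4,p5},{p4,p6},{p5,p6},{p1,p5,p6},{p2,p4,p6},{p3,p4,p6},{p3,p5,p6}} V2={{p4},{p2,p4},{p3,p4},{p4,p5},{p4,p6},{p2,p4,p6},{p3,p4,p6}} V3={{p1},{p2},{p3},{p5},{p1,p3},{p1,p5},{p1,p6},{p2,p4},{p2,p6},{p3,p4},{p3,p5},{p3,p6},{p4,p5},{p5,p6},{p1,p3,p5},{p1,p5,p6},{p2,p4,p6},{p3,p4,p6},{p3,p5,p6}}
  V12={{p4},{p2,p4},{p3,p4},{p4,p5},{p4,p6},{p2,p4,p6},{p3,p4,p6}} V13={{p2},{p1,p6},{p2,p4},{p2,p6},{p3,p4},{p3,p6},{p4,p5},{p5,p6},{p1,p5,p6},{p2,p4,p6},{p3,p4,p6},{p3,p5,p6}} V23={{p2,p4},{p3,p4},{p4,p5},{p2,p4,p6},{p3,p4,p6}}
  V123={{p2,p4},{p3,p4},{p4,p5},{p2,p4,p6},{p3,p4,p6}}
components per intersection:
  V1: {{p2},{p4},{p6},{p1,p6},{p2,p4},{p2,p6},{p3,p4},{p3,p6},{p4,p5},{p4,p6},{p5,p6},{p1,p5,p6},{p2,p4,p6},{p3,p4,p6},{p3,p5,p6}}
  V2: {{p4},{p2,p4},{p3,p4},{p4,p5},{p4,p6},{p2,p4,p6},{p3,p4,p6}}
  V3: {{p1},{p3},{p5},{p1,p3},{p1,p5},{p1,p6},{p3,p4},{p3,p5},{p3,p6},{p4,p5},{p5,p6},{p1,p3,p5},{p1,p5,p6},{p3,p4,p6},{p3,p5,p6}} {{p2},{p2,p4},{p2,p6},{p2,p4,p6}}
  V12: {{p4},{p2,p4},{p3,p4},{p4,p5},{p4,p6},{p2,p4,p6},{p3,p4,p6}}
  V13: {{p2},{p2,p4},{p2,p6},{p2,p4,p6}} {{p1,p6},{p3,p4},{p3,p6},{p5,p6},{p1,p5,p6},{p3,p4,p6},{p3,p5,p6}} {{p4,p5}}
  V23: {{p2,p4},{p2,p4,p6}} {{p3,p4},{p3,p4,p6}} {{p4,p5}}
  V123: {{p2,p4},{p2,p4,p6}} {{p3,p4},{p3,p4,p6}} {{p4,p5}}
C dims 4,7,3; δ0: rk 3, SNF 1^3; δ1: rk 3, SNF 1^3
Ȟ^0 = (4 − 3) − 0 = 1, so Ȟ^0 ≅ Z
Ȟ^1 = (7 − 3) − 3 = 1, so Ȟ^1 ≅ Z
Ȟ^2 = (3 − 0) − 3 = 0, so Ȟ^2 ≅ 0

Ȟ^0 ≅ Z,  Ȟ^1 ≅ Z,  Ȟ^2 ≅ 0


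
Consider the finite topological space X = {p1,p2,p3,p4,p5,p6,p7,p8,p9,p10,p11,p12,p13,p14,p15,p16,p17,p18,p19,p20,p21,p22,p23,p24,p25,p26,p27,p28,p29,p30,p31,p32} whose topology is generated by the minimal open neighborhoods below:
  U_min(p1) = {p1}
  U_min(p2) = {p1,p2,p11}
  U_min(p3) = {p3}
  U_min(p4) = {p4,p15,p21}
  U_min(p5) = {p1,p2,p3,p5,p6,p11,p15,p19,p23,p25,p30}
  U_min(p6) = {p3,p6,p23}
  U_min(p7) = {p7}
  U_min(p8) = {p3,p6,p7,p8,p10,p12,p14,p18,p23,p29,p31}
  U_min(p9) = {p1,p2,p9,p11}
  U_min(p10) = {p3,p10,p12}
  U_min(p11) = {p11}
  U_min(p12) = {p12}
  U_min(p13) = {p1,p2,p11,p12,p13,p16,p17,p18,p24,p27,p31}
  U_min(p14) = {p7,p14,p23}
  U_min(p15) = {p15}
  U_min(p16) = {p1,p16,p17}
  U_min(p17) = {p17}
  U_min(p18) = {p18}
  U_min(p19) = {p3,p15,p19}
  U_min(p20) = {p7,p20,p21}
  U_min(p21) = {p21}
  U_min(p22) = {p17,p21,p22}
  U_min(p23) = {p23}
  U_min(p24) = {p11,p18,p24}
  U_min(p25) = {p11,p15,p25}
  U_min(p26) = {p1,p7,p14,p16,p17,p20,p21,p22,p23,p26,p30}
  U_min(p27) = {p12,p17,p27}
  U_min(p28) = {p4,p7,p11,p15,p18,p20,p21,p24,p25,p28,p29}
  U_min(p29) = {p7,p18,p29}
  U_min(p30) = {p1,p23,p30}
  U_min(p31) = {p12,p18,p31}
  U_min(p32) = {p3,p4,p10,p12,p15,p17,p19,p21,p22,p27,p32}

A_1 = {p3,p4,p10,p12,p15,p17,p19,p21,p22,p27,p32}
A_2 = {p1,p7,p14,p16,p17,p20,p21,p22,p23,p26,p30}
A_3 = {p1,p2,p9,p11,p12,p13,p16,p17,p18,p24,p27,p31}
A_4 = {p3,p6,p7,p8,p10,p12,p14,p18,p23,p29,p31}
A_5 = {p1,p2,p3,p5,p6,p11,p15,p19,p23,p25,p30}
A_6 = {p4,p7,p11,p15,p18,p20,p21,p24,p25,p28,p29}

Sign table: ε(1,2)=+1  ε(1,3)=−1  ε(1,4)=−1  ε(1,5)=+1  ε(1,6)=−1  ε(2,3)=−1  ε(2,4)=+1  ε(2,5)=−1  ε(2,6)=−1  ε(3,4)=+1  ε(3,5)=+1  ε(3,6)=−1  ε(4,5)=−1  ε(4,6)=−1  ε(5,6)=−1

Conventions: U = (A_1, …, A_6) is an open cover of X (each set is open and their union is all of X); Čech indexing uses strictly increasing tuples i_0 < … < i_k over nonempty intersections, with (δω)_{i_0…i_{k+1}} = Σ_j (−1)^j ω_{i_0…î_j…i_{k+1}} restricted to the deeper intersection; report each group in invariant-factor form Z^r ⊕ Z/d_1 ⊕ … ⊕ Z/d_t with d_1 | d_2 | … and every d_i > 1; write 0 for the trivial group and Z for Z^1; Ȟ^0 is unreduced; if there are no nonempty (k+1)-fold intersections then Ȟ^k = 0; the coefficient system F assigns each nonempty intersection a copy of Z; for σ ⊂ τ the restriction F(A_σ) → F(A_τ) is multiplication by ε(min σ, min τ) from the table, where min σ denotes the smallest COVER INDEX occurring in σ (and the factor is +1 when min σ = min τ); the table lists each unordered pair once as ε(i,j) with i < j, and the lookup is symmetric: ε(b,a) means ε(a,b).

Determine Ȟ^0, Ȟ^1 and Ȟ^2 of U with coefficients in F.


cover nerve:
  A12={p17,p21,p22} A13={p12,p17,p27} A14={p3,p10,p12} A15={p3,p15,p19} A16={p4,p15,p21} A23={p1,p16,p17} A24={p7,p14,p23} A25={p1,p23,p30} A26={p7,p20,p21} A34={p12,p18,p31} A35={p1,p2,p11} A36={p11,p18,p24} A45={p3,p6,p23} A46={p7,p18,p29} A56={p11,p15,p25}
  A123={p17} A126={p21} A134={p12} A145={p3} A156={p15} A235={p1} A245={p23} A246={p7} A346={p18} A356={p11}
C dims 6,15,10; δ0: rk 6, SNF 1^5·2; δ1: rk 9, SNF 1^9
Ȟ^0: (6−6)−0=0 ⇒ 0
Ȟ^1: (15−9)−6=0 plus torsion [2] ⇒ Z/2
Ȟ^2: (10−0)−9=1 ⇒ Z

Ȟ^0 = 0; Ȟ^1 = Z/2; Ȟ^2 = Z


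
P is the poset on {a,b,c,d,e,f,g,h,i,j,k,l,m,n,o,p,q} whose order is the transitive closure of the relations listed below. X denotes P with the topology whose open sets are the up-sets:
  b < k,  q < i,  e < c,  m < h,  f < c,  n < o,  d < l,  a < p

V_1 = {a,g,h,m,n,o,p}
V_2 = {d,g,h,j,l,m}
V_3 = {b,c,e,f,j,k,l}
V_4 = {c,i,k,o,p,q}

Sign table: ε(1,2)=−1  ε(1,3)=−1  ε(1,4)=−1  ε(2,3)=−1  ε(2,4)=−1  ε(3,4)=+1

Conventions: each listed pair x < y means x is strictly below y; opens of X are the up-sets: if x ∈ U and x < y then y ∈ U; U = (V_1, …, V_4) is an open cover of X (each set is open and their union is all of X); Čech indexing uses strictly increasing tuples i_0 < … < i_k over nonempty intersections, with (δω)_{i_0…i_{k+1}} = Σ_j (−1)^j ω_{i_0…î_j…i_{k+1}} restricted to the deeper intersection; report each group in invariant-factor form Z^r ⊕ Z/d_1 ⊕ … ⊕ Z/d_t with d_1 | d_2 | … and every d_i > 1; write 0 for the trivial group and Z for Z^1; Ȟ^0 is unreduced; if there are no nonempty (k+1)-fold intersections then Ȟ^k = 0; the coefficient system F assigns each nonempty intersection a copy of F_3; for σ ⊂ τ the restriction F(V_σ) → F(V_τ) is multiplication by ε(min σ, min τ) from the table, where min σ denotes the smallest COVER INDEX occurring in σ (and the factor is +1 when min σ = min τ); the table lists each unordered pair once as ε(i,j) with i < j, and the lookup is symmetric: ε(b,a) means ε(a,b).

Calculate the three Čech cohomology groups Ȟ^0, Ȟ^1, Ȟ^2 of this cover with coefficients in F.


nerve simplices:
  V12={g,h,m} V14={o,p} V23={j,l} V34={c,k}
C dims 4,4; δ0: rk_F3 4
degree 0: 4−4−0 = 0 → Ȟ^0 ≅ 0
degree 1: 4−0−4 = 0 → Ȟ^1 ≅ 0
degree 2: 0−0−0 = 0 → Ȟ^2 ≅ 0

Ȟ^0(U;F) ≅ 0,  Ȟ^1(U;F) ≅ 0,  Ȟ^2(U;F) ≅ 0


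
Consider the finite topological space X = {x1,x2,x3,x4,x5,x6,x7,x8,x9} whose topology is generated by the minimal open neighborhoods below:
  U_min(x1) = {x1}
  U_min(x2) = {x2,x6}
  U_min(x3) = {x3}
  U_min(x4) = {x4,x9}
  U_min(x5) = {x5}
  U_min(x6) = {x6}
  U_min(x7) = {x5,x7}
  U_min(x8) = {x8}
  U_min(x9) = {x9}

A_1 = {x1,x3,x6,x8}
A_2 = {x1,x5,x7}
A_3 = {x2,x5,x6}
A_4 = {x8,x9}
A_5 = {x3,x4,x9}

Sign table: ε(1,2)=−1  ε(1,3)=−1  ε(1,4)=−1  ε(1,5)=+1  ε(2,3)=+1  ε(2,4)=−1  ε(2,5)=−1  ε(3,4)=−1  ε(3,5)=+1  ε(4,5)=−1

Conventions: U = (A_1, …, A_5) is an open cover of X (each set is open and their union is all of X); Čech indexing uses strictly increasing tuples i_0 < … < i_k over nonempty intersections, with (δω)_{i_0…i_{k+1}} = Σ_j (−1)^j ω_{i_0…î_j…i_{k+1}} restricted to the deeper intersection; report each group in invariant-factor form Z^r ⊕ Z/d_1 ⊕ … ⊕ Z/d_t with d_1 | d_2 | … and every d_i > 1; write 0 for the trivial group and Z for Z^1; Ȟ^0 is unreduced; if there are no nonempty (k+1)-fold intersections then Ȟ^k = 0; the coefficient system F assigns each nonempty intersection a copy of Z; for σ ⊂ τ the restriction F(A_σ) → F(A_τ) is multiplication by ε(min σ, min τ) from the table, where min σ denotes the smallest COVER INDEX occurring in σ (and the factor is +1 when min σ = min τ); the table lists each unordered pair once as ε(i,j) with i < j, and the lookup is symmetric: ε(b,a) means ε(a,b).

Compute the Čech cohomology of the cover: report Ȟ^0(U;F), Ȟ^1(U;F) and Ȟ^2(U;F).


Ȟ^0 = Z,  Ȟ^1 = Z^2,  Ȟ^2 = 0

nonempty intersections:
  A12={x1} A13={x6} A14={x8} A15={x3} A23={x5} A45={x9}
C dims 5,6; δ0: rk 4, SNF 1^4
Ȟ^0: (5−4)−0=1 ⇒ Z
Ȟ^1: (6−0)−4=2 ⇒ Z^2
Ȟ^2: (0−0)−0=0 ⇒ 0


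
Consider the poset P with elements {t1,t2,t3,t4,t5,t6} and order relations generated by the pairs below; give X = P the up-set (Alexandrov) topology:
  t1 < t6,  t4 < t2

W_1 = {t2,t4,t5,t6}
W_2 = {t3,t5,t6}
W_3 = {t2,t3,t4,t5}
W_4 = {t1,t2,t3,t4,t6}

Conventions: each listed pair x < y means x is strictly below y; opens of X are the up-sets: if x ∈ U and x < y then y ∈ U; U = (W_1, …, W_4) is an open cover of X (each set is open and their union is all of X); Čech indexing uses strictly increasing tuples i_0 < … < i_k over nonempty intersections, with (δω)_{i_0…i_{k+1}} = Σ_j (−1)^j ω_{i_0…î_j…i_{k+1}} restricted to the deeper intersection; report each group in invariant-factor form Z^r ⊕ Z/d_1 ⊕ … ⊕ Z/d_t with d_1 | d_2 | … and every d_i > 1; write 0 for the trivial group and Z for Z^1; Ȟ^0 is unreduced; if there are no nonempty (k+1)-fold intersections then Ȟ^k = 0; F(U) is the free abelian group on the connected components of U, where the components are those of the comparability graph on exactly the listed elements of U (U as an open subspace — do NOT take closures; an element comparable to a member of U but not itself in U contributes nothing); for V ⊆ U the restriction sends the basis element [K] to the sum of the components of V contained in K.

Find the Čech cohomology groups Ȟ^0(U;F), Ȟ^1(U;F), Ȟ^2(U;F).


cover nerve:
  W12={t5,t6} W13={t2,t4,t5} W14={t2,t4,t6} W23={t3,t5} W24={t3,t6} W34={t2,t3,t4}
  W123={t5} W124={t6} W134={t2,t4} W234={t3}
components per intersection:
  W1: {t2,t4} {t5} {t6}
  W2: {t3} {t5} {t6}
  W3: {t2,t4} {t3} {t5}
  W4: {t1,t6} {t2,t4} {t3}
  W12: {t5} {t6}
  W13: {t2,t4} {t5}
  W14: {t2,t4} {t6}
  W23: {t3} {t5}
  W24: {t3} {t6}
  W34: {t2,t4} {t3}
  W123: {t5}
  W124: {t6}
  W134: {t2,t4}
  W234: {t3}
C dims 12,12,4; δ0: rk 8, SNF 1^8; δ1: rk 4, SNF 1^4
Ȟ^0: (12−8)−0=4 ⇒ Z^4
Ȟ^1: (12−4)−8=0 ⇒ 0
Ȟ^2: (4−0)−4=0 ⇒ 0

Ȟ^0 = Z^4, Ȟ^1 = 0 and Ȟ^2 = 0


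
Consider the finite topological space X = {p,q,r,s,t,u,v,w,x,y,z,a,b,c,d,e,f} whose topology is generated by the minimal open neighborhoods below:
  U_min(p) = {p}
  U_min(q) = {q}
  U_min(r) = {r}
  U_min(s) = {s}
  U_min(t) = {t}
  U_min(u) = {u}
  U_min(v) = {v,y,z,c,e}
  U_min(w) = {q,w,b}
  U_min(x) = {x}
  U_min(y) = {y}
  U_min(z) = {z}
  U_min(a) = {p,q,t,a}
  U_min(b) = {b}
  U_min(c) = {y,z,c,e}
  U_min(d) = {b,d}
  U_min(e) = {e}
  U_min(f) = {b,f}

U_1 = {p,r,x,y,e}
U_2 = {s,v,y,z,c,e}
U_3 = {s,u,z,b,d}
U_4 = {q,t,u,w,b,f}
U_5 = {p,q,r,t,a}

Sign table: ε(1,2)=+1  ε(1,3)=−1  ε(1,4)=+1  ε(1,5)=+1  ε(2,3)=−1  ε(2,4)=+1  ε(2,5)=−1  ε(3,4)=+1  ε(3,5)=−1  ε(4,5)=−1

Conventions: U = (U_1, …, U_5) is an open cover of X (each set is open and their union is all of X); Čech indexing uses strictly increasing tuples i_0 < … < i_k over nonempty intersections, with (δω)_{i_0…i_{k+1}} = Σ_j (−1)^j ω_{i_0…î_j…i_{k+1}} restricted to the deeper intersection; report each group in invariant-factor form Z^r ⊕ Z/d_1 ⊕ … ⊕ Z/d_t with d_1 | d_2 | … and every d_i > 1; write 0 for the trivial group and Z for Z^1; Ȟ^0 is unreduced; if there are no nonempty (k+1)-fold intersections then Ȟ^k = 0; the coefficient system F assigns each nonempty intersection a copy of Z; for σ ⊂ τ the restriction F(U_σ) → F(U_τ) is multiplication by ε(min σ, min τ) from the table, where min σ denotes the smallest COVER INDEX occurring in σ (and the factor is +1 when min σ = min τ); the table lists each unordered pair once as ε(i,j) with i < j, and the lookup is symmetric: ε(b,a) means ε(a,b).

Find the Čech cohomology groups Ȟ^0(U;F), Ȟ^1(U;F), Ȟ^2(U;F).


nonempty overlaps:
  U12={y,e} U15={p,r} U23={s,z} U34={u,b} U45={q,t}
C dims 5,5; δ0: rk 4, SNF 1^4
degree 0: 5−4−0 = 1 → Ȟ^0 ≅ Z
degree 1: 5−0−4 = 1 → Ȟ^1 ≅ Z
degree 2: 0−0−0 = 0 → Ȟ^2 ≅ 0

Ȟ^0 = Z; Ȟ^1 = Z; Ȟ^2 = 0


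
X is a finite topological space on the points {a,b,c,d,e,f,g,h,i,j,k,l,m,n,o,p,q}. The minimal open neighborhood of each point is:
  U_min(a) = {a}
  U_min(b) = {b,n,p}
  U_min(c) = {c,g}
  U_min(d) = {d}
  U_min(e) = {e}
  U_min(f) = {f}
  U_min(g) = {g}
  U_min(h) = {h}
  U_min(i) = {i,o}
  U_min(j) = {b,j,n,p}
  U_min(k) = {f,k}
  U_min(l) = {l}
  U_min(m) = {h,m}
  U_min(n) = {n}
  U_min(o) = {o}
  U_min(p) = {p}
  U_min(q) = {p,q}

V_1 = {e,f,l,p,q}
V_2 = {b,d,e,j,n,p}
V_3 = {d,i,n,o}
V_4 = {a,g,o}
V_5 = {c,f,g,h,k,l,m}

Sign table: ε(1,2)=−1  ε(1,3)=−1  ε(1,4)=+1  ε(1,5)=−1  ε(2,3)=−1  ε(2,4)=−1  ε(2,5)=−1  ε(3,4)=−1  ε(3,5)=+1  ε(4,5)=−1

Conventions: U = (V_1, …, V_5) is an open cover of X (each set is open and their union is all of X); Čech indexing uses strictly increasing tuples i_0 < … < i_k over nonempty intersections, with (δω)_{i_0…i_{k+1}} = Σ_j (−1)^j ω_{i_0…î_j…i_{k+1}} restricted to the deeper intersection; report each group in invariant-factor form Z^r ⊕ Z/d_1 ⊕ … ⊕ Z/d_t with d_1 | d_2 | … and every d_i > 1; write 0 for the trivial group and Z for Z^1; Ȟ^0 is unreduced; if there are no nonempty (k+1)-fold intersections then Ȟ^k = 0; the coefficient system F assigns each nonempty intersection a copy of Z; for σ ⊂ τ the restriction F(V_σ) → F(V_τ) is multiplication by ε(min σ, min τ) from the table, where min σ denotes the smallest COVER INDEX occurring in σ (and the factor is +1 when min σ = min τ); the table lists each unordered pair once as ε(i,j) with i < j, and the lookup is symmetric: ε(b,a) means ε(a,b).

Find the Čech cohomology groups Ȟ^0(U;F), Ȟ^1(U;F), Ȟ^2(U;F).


Ȟ^0 ≅ 0, Ȟ^1 ≅ Z/2 and Ȟ^2 ≅ 0

intersection data:
  V12={e,p} V15={f,l} V23={d,n} V34={o} V45={g}
C dims 5,5; δ0: rk 5, SNF 1^4·2
Ȟ^0 = (5 − 5) − 0 = 0, so Ȟ^0 ≅ 0
Ȟ^1 = (5 − 0) − 5 = 0 plus torsion [2], so Ȟ^1 ≅ Z/2
Ȟ^2 = (0 − 0) − 0 = 0, so Ȟ^2 ≅ 0


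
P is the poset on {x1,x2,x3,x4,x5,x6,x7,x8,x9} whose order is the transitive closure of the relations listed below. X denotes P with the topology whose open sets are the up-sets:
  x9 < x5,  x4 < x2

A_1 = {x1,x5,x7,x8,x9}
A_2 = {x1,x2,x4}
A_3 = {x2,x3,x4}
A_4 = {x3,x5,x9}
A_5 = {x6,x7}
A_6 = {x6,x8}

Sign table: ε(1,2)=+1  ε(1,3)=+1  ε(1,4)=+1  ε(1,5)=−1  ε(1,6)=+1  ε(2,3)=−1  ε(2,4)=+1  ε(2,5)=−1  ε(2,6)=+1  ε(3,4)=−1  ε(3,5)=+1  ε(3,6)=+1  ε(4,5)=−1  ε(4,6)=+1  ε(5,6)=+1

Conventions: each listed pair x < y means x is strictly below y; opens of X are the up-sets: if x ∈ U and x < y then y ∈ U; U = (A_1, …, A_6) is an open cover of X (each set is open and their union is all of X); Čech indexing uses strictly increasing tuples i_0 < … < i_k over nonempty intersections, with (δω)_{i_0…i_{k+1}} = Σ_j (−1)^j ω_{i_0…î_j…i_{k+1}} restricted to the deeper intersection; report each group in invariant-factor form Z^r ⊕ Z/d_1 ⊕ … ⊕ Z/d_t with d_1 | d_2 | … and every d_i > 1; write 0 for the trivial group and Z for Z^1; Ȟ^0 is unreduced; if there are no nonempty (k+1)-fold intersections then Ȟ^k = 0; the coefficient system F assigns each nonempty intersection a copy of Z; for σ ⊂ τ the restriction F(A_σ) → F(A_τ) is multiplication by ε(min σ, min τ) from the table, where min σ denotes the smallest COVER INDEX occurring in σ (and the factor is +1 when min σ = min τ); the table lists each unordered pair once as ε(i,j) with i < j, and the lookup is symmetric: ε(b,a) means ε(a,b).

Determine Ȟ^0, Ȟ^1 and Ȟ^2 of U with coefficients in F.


nonempty overlaps:
  A12={x1} A14={x5,x9} A15={x7} A16={x8} A23={x2,x4} A34={x3} A56={x6}
C dims 6,7; δ0: rk 6, SNF 1^5·2
degree 0: 6−6−0 = 0 → Ȟ^0 ≅ 0
degree 1: 7−0−6 = 1 plus torsion [2] → Ȟ^1 ≅ Z ⊕ Z/2
degree 2: 0−0−0 = 0 → Ȟ^2 ≅ 0

Ȟ^0 ≅ 0, Ȟ^1 ≅ Z ⊕ Z/2, Ȟ^2 ≅ 0


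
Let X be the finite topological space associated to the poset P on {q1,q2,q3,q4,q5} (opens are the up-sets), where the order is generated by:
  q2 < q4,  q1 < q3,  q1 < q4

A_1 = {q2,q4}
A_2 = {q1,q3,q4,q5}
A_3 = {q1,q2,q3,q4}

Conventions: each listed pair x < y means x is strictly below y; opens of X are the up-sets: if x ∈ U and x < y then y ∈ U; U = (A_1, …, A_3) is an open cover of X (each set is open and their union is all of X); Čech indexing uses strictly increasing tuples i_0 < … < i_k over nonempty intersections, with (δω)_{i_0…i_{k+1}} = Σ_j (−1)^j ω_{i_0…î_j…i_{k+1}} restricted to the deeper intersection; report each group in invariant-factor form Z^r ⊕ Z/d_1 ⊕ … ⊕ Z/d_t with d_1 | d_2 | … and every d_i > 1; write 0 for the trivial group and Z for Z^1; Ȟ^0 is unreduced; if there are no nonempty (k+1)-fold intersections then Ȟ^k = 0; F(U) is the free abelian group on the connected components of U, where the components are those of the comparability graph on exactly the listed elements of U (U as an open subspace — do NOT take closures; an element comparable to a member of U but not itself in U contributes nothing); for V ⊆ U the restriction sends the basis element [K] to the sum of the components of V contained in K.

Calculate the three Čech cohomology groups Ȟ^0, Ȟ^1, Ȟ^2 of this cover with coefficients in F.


intersection data:
  A12={q4} A13={q2,q4} A23={q1,q3,q4}
  A123={q4}
components per intersection:
  A1: {q2,q4}
  A2: {q1,q3,q4} {q5}
  A3: {q1,q2,q3,q4}
  A12: {q4}
  A13: {q2,q4}
  A23: {q1,q3,q4}
  A123: {q4}
C dims 4,3,1; δ0: rk 2, SNF 1^2; δ1: rk 1, SNF 1^1
Ȟ^0 = (4 − 2) − 0 = 2, so Ȟ^0 ≅ Z^2
Ȟ^1 = (3 − 1) − 2 = 0, so Ȟ^1 ≅ 0
Ȟ^2 = (1 − 0) − 1 = 0, so Ȟ^2 ≅ 0

Ȟ^0 ≅ Z^2, Ȟ^1 ≅ 0 and Ȟ^2 ≅ 0


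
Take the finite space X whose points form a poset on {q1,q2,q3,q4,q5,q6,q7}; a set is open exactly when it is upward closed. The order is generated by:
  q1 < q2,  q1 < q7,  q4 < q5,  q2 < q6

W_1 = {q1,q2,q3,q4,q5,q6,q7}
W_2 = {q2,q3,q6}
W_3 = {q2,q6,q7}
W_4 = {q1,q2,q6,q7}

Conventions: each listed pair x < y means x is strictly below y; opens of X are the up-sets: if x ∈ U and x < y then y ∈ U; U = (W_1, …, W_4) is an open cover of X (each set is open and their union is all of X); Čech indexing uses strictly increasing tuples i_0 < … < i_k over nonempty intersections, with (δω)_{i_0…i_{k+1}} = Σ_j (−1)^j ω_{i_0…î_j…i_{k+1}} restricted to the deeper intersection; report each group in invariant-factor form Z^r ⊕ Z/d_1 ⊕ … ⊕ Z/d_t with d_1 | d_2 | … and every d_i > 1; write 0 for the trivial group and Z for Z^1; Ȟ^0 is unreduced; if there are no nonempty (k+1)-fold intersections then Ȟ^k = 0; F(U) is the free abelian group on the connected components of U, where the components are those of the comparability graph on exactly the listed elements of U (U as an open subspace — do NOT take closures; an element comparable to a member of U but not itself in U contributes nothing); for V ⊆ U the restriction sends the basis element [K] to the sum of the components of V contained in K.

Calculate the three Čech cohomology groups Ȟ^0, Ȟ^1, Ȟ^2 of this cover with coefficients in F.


nonempty overlaps:
  W12={q2,q3,q6} W13={q2,q6,q7} W14={q1,q2,q6,q7} W23={q2,q6} W24={q2,q6} W34={q2,q6,q7}
  W123={q2,q6} W124={q2,q6} W134={q2,q6,q7} W234={q2,q6}
  W1234={q2,q6}
components per intersection:
  W1: {q1,q2,q6,q7} {q3} {q4,q5}
  W2: {q2,q6} {q3}
  W3: {q2,q6} {q7}
  W4: {q1,q2,q6,q7}
  W12: {q2,q6} {q3}
  W13: {q2,q6} {q7}
  W14: {q1,q2,q6,q7}
  W23: {q2,q6}
  W24: {q2,q6}
  W34: {q2,q6} {q7}
  W123: {q2,q6}
  W124: {q2,q6}
  W134: {q2,q6} {q7}
  W234: {q2,q6}
  W1234: {q2,q6}
C dims 8,9,5,1; δ0: rk 5, SNF 1^5; δ1: rk 4, SNF 1^4; δ2: rk 1, SNF 1^1
degree 0: 8−5−0 = 3 → Ȟ^0 ≅ Z^3
degree 1: 9−4−5 = 0 → Ȟ^1 ≅ 0
degree 2: 5−1−4 = 0 → Ȟ^2 ≅ 0

Ȟ^0(U;F) ≅ Z^3, Ȟ^1(U;F) ≅ 0, Ȟ^2(U;F) ≅ 0


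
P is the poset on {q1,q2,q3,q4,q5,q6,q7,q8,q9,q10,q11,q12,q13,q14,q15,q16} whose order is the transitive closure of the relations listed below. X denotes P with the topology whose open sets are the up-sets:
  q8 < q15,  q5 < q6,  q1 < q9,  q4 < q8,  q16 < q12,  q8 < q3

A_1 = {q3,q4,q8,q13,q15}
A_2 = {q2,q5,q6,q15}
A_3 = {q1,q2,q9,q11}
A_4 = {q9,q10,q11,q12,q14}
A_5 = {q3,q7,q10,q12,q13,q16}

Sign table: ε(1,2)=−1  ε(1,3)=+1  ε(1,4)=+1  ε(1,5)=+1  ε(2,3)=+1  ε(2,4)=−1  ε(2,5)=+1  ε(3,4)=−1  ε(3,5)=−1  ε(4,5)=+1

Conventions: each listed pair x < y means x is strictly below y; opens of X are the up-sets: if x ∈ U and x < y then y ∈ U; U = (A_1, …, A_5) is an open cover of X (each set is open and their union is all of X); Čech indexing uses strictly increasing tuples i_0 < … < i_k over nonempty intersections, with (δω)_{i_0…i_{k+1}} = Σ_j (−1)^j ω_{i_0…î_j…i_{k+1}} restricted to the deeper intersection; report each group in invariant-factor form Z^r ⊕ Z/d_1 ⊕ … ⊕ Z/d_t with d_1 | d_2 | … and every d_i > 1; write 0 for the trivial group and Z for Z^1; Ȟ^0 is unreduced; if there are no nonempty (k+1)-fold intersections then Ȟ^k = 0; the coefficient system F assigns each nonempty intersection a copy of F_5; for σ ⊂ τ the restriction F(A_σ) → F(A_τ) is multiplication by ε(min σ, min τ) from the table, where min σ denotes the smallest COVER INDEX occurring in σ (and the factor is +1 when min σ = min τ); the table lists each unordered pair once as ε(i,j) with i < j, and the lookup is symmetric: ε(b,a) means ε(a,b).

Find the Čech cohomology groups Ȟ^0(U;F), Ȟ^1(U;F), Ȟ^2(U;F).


Ȟ^0 ≅ Z/5,  Ȟ^1 ≅ Z/5,  Ȟ^2 ≅ 0

nerve of the cover:
  A12={q15} A15={q3,q13} A23={q2} A34={q9,q11} A45={q10,q12}
C dims 5,5; δ0: rk_F5 4
Ȟ^0 = (5 − 4) − 0 = 1, so Ȟ^0 ≅ Z/5
Ȟ^1 = (5 − 0) − 4 = 1, so Ȟ^1 ≅ Z/5
Ȟ^2 = (0 − 0) − 0 = 0, so Ȟ^2 ≅ 0


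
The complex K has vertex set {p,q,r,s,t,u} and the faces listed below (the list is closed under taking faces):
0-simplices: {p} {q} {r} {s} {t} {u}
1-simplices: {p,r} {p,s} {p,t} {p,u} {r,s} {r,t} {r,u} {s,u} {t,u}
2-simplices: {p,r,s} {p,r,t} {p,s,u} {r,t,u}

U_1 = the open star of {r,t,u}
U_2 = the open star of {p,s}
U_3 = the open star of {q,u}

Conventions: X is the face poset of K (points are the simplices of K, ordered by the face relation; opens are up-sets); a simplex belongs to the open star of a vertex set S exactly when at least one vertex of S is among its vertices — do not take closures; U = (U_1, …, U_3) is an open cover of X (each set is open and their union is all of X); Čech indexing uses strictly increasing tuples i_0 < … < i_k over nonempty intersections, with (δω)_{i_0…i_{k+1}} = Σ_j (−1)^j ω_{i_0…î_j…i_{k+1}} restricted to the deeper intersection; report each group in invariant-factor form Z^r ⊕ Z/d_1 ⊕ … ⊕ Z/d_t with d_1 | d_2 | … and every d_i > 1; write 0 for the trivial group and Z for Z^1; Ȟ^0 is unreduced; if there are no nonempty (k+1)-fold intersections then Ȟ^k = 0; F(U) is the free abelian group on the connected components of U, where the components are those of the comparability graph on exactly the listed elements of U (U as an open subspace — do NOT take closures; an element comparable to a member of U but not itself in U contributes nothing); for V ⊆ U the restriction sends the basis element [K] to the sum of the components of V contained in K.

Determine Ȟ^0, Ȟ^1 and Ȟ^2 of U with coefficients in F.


cover nerve:
  U1={{r},{t},{u},{p,r},{p,t},{p,u},{r,s},{r,t},{r,u},{s,u},{t,u},{p,r,s},{p,r,t},{p,s,u},{r,t,u}} U2={{p},{s},{p,r},{p,s},{p,t},{p,u},{r,s},{s,u},{p,r,s},{p,r,t},{p,s,u}} U3={{q},{u},{p,u},{r,u},{s,u},{t,u},{p,s,u},{r,t,u}}
  U12={{p,r},{p,t},{p,u},{r,s},{s,u},{p,r,s},{p,r,t},{p,s,u}} U13={{u},{p,u},{r,u},{s,u},{t,u},{p,s,u},{r,t,u}} U23={{p,u},{s,u},{p,s,u}}
  U123={{p,u},{s,u},{p,s,u}}
components per intersection:
  U1: {{r},{t},{u},{p,r},{p,t},{p,u},{r,s},{r,t},{r,u},{s,u},{t,u},{p,r,s},{p,r,t},{p,s,u},{r,t,u}}
  U2: {{p},{s},{p,r},{p,s},{p,t},{p,u},{r,s},{s,u},{p,r,s},{p,r,t},{p,s,u}}
  U3: {{q}} {{u},{p,u},{r,u},{s,u},{t,u},{p,s,u},{r,t,u}}
  U12: {{p,r},{p,t},{r,s},{p,r,s},{p,r,t}} {{p,u},{s,u},{p,s,u}}
  U13: {{u},{p,u},{r,u},{s,u},{t,u},{p,s,u},{r,t,u}}
  U23: {{p,u},{s,u},{p,s,u}}
  U123: {{p,u},{s,u},{p,s,u}}
C dims 4,4,1; δ0: rk 2, SNF 1^2; δ1: rk 1, SNF 1^1
Ȟ^0: (4−2)−0=2 ⇒ Z^2
Ȟ^1: (4−1)−2=1 ⇒ Z
Ȟ^2: (1−0)−1=0 ⇒ 0

Ȟ^0 ≅ Z^2; Ȟ^1 ≅ Z; Ȟ^2 ≅ 0


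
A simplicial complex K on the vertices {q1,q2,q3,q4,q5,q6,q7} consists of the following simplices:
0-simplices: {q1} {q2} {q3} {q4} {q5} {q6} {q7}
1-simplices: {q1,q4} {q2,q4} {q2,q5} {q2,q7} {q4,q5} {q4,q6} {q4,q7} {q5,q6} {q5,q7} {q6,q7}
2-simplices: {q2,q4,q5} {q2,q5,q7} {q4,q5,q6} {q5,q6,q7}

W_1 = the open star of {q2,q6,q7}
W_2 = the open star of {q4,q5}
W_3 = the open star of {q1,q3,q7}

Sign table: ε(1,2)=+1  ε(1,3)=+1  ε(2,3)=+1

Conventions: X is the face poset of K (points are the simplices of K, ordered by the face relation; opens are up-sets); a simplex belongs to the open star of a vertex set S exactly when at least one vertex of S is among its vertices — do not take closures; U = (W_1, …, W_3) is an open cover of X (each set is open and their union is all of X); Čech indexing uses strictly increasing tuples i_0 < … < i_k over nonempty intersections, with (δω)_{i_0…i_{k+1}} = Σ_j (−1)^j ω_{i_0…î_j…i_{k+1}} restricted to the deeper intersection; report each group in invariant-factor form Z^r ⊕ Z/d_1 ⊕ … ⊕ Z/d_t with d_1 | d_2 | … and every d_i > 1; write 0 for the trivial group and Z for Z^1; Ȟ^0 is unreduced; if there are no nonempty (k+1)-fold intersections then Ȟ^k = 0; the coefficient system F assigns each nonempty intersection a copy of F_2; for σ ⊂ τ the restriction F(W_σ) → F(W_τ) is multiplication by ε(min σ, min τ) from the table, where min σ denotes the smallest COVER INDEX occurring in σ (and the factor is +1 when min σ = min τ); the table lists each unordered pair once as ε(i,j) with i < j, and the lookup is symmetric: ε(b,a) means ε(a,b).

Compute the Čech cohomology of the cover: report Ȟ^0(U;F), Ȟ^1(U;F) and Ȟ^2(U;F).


nonempty intersections:
  W1={{q2},{q6},{q7},{q2,q4},{q2,q5},{q2,q7},{q4,q6},{q4,q7},{q5,q6},{q5,q7},{q6,q7},{q2,q4,q5},{q2,q5,q7},{q4,q5,q6},{q5,q6,q7}} W2={{q4},{q5},{q1,q4},{q2,q4},{q2,q5},{q4,q5},{q4,q6},{q4,q7},{q5,q6},{q5,q7},{q2,q4,q5},{q2,q5,q7},{q4,q5,q6},{q5,q6,q7}} W3={{q1},{q3},{q7},{q1,q4},{q2,q7},{q4,q7},{q5,q7},{q6,q7},{q2,q5,q7},{q5,q6,q7}}
  W12={{q2,q4},{q2,q5},{q4,q6},{q4,q7},{q5,q6},{q5,q7},{q2,q4,q5},{q2,q5,q7},{q4,q5,q6},{q5,q6,q7}} W13={{q7},{q2,q7},{q4,q7},{q5,q7},{q6,q7},{q2,q5,q7},{q5,q6,q7}} W23={{q1,q4},{q4,q7},{q5,q7},{q2,q5,q7},{q5,q6,q7}}
  W123={{q4,q7},{q5,q7},{q2,q5,q7},{q5,q6,q7}}
C dims 3,3,1; δ0: rk_F2 2; δ1: rk_F2 1
Ȟ^0: (3−2)−0=1 ⇒ Z/2
Ȟ^1: (3−1)−2=0 ⇒ 0
Ȟ^2: (1−0)−1=0 ⇒ 0

Ȟ^0 = Z/2,  Ȟ^1 = 0,  Ȟ^2 = 0
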